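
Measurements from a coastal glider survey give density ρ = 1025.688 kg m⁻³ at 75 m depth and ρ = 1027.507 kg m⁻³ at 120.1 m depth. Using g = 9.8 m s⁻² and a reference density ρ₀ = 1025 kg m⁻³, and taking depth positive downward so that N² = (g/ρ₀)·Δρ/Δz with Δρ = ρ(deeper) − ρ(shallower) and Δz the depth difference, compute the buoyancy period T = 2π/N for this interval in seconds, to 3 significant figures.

320 s

Δρ = 1027.507 − 1025.688 = 1.819 kg m⁻³ over Δz = 120.1 − 75 = 45.1 m.
N² = (9.8/1025) × (1.819/45.1) = 3.8562 × 10⁻⁴ s⁻².
N = √(3.8562 × 10⁻⁴) = 0.019637 rad s⁻¹, so T = 2π/N = 319.97 s ≈ 320 s.
Since Δρ > 0 the layer is stably stratified.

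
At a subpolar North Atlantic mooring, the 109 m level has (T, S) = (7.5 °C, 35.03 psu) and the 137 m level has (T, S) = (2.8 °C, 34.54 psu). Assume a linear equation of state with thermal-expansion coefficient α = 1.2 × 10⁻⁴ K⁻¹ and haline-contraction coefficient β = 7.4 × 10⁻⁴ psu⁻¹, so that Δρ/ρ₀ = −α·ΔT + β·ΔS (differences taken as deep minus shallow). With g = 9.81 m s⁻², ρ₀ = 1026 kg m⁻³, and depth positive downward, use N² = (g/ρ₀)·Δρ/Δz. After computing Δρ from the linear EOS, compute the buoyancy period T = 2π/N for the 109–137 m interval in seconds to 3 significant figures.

ΔT = -4.7 K, ΔS = -0.49 psu (deep − shallow).
Δρ/ρ₀ = −αΔT + βΔS = 5.64 × 10⁻⁴ − 3.626 × 10⁻⁴ = 2.014 × 10⁻⁴, so Δρ ≈ 0.2066 kg m⁻³.
N² = (g/ρ₀)·Δρ/Δz = g·(Δρ/ρ₀)/Δz = 9.81 × 2.014 × 10⁻⁴ / 28 = 7.0562 × 10⁻⁵ s⁻².
N = √(7.0562 × 10⁻⁵) = 8.4001 × 10⁻³ rad s⁻¹ → T = 2π/N = 747.99 s ≈ 748 s.

748 s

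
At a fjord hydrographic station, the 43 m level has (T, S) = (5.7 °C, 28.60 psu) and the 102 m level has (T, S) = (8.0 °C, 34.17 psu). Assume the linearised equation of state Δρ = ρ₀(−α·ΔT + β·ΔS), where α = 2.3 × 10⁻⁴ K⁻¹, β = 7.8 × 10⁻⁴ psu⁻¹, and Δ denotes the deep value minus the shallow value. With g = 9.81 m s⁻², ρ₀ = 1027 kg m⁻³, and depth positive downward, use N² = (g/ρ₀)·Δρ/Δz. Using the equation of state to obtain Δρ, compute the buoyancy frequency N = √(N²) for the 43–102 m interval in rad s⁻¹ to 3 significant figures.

0.0252 rad s⁻¹

ΔT = +2.3 K, ΔS = +5.57 psu (deep − shallow).
Δρ/ρ₀ = −αΔT + βΔS = -5.29 × 10⁻⁴ + 4.3446 × 10⁻³ = 3.8156 × 10⁻³, so Δρ ≈ 3.919 kg m⁻³.
N² = (g/ρ₀)·Δρ/Δz = g·(Δρ/ρ₀)/Δz = 9.81 × 3.8156 × 10⁻³ / 59 = 6.3442 × 10⁻⁴ s⁻².
N = √(6.3442 × 10⁻⁴) = 0.025188 rad s⁻¹ ≈ 0.0252 rad s⁻¹.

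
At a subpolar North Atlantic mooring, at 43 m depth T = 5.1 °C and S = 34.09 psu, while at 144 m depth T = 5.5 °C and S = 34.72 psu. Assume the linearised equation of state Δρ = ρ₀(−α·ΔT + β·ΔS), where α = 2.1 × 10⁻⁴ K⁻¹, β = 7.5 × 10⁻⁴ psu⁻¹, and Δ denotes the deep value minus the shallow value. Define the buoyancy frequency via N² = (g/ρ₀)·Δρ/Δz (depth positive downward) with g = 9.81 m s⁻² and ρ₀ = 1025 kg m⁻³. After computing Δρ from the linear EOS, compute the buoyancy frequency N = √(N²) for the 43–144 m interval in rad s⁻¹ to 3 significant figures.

ΔT = +0.4 K, ΔS = +0.63 psu (deep − shallow).
Δρ/ρ₀ = −αΔT + βΔS = -8.40 × 10⁻⁵ + 4.725 × 10⁻⁴ = 3.885 × 10⁻⁴, so Δρ ≈ 0.3982 kg m⁻³.
N² = (g/ρ₀)·Δρ/Δz = g·(Δρ/ρ₀)/Δz = 9.81 × 3.885 × 10⁻⁴ / 101 = 3.7735 × 10⁻⁵ s⁻².
N = √(3.7735 × 10⁻⁵) = 6.1429 × 10⁻³ rad s⁻¹ ≈ 6.14 × 10⁻³ rad s⁻¹.

6.14 × 10⁻³ rad s⁻¹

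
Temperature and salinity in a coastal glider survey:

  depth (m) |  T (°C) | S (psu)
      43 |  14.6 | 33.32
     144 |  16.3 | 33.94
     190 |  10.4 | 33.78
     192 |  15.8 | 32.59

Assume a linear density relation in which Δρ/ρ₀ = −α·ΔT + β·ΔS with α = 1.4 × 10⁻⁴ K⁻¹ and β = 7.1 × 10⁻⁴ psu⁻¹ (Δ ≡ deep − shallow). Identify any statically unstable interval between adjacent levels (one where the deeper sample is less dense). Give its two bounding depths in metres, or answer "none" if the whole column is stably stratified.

190–192 m

Evaluate Δρ/ρ₀ = −αΔT + βΔS across each adjacent pair:
  43–144 m: −αΔT+βΔS = −(1.4 × 10⁻⁴)(+1.7)+(7.1 × 10⁻⁴)(+0.62) = 2.0 × 10⁻⁴ → stable
  144–190 m: −αΔT+βΔS = −(1.4 × 10⁻⁴)(-5.9)+(7.1 × 10⁻⁴)(-0.16) = 7.1 × 10⁻⁴ → stable
  190–192 m: −αΔT+βΔS = −(1.4 × 10⁻⁴)(+5.4)+(7.1 × 10⁻⁴)(-1.19) = -1.6 × 10⁻³ → UNSTABLE
The 190–192 m interval has Δρ < 0: lighter water underlies denser water.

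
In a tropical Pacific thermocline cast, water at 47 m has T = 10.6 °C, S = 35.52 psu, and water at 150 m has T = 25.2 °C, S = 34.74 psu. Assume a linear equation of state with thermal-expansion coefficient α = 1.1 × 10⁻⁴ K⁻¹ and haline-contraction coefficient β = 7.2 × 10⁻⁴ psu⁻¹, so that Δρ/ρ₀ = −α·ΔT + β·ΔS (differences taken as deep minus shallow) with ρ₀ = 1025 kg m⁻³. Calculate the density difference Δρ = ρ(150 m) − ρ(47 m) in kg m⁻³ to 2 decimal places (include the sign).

ΔT = +14.6 K, ΔS = -0.78 psu (deep − shallow).
Δρ/ρ₀ = −(1.1 × 10⁻⁴)(+14.6) + (7.2 × 10⁻⁴)(-0.78) = -2.1676 × 10⁻³.
Δρ = 1025 × (-2.1676 × 10⁻³) = -2.22 kg m⁻³.
Negative Δρ: lighter below, statically unstable.

-2.22 kg m⁻³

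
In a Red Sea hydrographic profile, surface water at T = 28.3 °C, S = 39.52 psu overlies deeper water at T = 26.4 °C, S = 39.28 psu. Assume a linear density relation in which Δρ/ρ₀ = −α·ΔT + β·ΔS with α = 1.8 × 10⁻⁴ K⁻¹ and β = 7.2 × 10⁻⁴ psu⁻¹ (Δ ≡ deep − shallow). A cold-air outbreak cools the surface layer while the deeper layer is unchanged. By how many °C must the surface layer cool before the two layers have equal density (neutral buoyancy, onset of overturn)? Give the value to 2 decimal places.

Neutral buoyancy requires Δρ = 0, i.e. −α(T_deep − T_surf′) + β(S_deep − S_surf) = 0.
T_surf′ = T_deep − (β/α)·ΔS = 26.4 − (7.2 × 10⁻⁴/1.8 × 10⁻⁴)·(-0.24) = 27.3600 °C.
Cooling required: 28.3 − (27.3600) = 0.9400 °C.

0.94 °C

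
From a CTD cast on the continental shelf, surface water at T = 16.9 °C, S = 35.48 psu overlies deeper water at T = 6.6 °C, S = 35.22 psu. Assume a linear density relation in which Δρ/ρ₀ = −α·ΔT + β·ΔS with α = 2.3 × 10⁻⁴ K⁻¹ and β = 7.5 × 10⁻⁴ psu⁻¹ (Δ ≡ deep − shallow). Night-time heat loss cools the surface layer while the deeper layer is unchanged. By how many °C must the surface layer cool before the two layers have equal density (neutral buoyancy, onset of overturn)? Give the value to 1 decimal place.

Neutral buoyancy requires Δρ = 0, i.e. −α(T_deep − T_surf′) + β(S_deep − S_surf) = 0.
T_surf′ = T_deep − (β/α)·ΔS = 6.6 − (7.5 × 10⁻⁴/2.3 × 10⁻⁴)·(-0.26) = 7.448 °C.
Cooling required: 16.9 − (7.448) = 9.452 °C.

9.5 °C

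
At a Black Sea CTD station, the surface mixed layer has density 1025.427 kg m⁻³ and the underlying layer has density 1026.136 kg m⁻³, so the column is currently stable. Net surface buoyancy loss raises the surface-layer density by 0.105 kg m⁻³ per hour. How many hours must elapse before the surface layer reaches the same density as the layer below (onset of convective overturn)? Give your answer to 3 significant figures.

Density deficit of the surface layer: 1026.136 − 1025.427 = 0.709 kg m⁻³.
Required change = 0.709 / 0.105 = 6.75 hours.

6.75 hours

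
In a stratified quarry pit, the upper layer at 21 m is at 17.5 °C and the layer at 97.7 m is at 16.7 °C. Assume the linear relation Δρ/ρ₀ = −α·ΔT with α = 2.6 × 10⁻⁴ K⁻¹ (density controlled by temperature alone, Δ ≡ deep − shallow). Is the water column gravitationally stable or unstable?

ΔT = 16.7 − 17.5 = -0.8 K, so Δρ/ρ₀ = −αΔT = 2.08 × 10⁻⁴.
Δρ/ρ₀ > 0, so Δρ > 0: deeper water is denser → statically stable.

stable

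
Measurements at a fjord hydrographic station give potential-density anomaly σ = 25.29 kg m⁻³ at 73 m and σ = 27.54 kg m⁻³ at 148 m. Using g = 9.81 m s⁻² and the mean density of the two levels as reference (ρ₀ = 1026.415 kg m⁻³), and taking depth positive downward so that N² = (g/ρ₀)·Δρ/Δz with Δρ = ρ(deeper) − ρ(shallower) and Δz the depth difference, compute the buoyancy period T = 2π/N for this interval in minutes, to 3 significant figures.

Δρ = 1027.54 − 1025.29 = 2.25 kg m⁻³ over Δz = 148 − 73 = 75 m.
N² = (9.81/1026.415) × (2.25/75) = 2.8673 × 10⁻⁴ s⁻².
N = √(2.8673 × 10⁻⁴) = 0.016933 rad s⁻¹, so T = 2π/N = 371.06 s = 6.1843 min ≈ 6.18 min.

6.18 min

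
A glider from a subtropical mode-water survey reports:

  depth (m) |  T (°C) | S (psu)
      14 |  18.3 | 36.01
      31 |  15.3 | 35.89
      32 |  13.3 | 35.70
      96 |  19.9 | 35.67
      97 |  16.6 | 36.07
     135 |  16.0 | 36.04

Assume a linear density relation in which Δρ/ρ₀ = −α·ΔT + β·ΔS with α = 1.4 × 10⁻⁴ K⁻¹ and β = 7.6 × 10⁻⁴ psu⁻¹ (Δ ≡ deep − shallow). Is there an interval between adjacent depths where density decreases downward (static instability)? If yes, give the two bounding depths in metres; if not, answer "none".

Evaluate Δρ/ρ₀ = −αΔT + βΔS across each adjacent pair:
  14–31 m: −αΔT+βΔS = −(1.4 × 10⁻⁴)(-3.0)+(7.6 × 10⁻⁴)(-0.12) = 3.3 × 10⁻⁴ → stable
  31–32 m: −αΔT+βΔS = −(1.4 × 10⁻⁴)(-2.0)+(7.6 × 10⁻⁴)(-0.19) = 1.4 × 10⁻⁴ → stable
  32–96 m: −αΔT+βΔS = −(1.4 × 10⁻⁴)(+6.6)+(7.6 × 10⁻⁴)(-0.03) = -9.5 × 10⁻⁴ → UNSTABLE
  96–97 m: −αΔT+βΔS = −(1.4 × 10⁻⁴)(-3.3)+(7.6 × 10⁻⁴)(+0.40) = 7.7 × 10⁻⁴ → stable
  97–135 m: −αΔT+βΔS = −(1.4 × 10⁻⁴)(-0.6)+(7.6 × 10⁻⁴)(-0.03) = 6.1 × 10⁻⁵ → stable
The 32–96 m interval has Δρ < 0: lighter water underlies denser water.

32–96 m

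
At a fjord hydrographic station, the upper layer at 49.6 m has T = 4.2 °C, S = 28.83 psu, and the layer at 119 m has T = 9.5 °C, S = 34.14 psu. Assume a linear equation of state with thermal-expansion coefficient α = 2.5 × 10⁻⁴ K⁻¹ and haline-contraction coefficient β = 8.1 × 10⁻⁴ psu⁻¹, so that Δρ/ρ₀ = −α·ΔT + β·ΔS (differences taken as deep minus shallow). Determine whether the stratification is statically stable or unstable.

ΔT = 9.5 − 4.2 = +5.3 K and ΔS = 34.14 − 28.83 = +5.31 psu (deep − shallow).
−αΔT = -1.325 × 10⁻³; βΔS = 4.3011 × 10⁻³; sum Δρ/ρ₀ = 2.9761 × 10⁻³.
Δρ/ρ₀ > 0, so Δρ > 0: deeper water is denser → statically stable.

stable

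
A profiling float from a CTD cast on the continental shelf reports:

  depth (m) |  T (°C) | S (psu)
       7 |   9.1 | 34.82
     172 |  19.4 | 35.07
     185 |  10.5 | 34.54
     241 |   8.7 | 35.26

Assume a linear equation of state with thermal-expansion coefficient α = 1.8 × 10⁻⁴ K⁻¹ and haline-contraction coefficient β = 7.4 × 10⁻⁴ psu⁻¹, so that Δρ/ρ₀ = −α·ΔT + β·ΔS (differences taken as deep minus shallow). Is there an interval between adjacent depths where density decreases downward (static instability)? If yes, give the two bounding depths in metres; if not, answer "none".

Evaluate Δρ/ρ₀ = −αΔT + βΔS across each adjacent pair:
  7–172 m: −αΔT+βΔS = −(1.8 × 10⁻⁴)(+10.3)+(7.4 × 10⁻⁴)(+0.25) = -1.7 × 10⁻³ → UNSTABLE
  172–185 m: −αΔT+βΔS = −(1.8 × 10⁻⁴)(-8.9)+(7.4 × 10⁻⁴)(-0.53) = 1.2 × 10⁻³ → stable
  185–241 m: −αΔT+βΔS = −(1.8 × 10⁻⁴)(-1.8)+(7.4 × 10⁻⁴)(+0.72) = 8.6 × 10⁻⁴ → stable
The 7–172 m interval has Δρ < 0: lighter water underlies denser water.

7–172 m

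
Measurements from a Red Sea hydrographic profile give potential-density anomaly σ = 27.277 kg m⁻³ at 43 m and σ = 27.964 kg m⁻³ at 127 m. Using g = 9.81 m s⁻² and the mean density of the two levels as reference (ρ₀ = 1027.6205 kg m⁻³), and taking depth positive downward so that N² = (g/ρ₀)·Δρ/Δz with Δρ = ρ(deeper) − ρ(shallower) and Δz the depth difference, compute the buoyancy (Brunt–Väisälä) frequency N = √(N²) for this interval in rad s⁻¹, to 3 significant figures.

Δρ = 1027.964 − 1027.277 = 0.687 kg m⁻³ over Δz = 127 − 43 = 84 m.
N² = (9.81/1027.6205) × (0.687/84) = 7.8075 × 10⁻⁵ s⁻².
N = √(7.8075 × 10⁻⁵) = 8.8360 × 10⁻³ rad s⁻¹ ≈ 8.84 × 10⁻³ rad s⁻¹.

8.84 × 10⁻³ rad s⁻¹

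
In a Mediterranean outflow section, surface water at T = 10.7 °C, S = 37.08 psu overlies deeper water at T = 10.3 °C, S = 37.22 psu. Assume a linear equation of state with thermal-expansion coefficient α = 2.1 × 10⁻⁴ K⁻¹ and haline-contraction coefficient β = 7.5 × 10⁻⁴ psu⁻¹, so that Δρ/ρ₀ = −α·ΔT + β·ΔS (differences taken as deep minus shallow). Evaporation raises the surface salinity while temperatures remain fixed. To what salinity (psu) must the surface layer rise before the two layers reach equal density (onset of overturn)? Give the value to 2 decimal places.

Neutral buoyancy requires −α(T_deep − T_surf) + β(S_deep − S_surf′) = 0.
S_surf′ = S_deep − (α/β)·ΔT = 37.22 − (2.1 × 10⁻⁴/7.5 × 10⁻⁴)·(-0.4) = 37.3320 psu.
Increase required: 37.3320 − 37.08 = 0.2520 psu.

37.33 psu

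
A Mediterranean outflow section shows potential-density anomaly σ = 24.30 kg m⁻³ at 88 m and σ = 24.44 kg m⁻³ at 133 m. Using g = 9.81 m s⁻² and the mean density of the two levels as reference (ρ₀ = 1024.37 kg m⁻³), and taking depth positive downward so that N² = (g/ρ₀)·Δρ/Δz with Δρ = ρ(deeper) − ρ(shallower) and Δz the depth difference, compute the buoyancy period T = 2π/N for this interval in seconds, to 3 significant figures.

Δρ = 1024.44 − 1024.30 = 0.14 kg m⁻³ over Δz = 133 − 88 = 45 m.
N² = (9.81/1024.37) × (0.14/45) = 2.9794 × 10⁻⁵ s⁻².
N = √(2.9794 × 10⁻⁵) = 5.4584 × 10⁻³ rad s⁻¹, so T = 2π/N = 1.1511 × 10³ s ≈ 1.15 × 10³ s.

1.15 × 10³ s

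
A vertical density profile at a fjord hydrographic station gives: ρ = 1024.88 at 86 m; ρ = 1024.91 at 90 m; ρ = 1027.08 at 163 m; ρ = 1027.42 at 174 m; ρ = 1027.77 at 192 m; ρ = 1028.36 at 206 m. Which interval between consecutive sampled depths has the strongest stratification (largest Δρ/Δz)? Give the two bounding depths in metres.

Compute the density gradient over each adjacent pair:
  86–90 m: Δρ/Δz = 0.03/4 = 7.5 × 10⁻³ kg m⁻⁴
  90–163 m: Δρ/Δz = 2.17/73 = 0.030 kg m⁻⁴
  163–174 m: Δρ/Δz = 0.34/11 = 0.031 kg m⁻⁴
  174–192 m: Δρ/Δz = 0.35/18 = 0.019 kg m⁻⁴
  192–206 m: Δρ/Δz = 0.59/14 = 0.042 kg m⁻⁴
The largest gradient is in the 192–206 m interval — the pycnocline.

192–206 m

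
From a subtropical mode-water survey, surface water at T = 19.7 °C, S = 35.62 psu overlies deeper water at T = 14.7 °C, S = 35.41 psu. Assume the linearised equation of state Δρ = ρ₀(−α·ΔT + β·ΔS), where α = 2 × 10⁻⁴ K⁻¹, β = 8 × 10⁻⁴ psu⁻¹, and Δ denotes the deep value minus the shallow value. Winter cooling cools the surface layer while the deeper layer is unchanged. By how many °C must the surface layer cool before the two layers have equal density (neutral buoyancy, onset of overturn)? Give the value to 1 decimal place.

4.2 °C

Neutral buoyancy requires Δρ = 0, i.e. −α(T_deep − T_surf′) + β(S_deep − S_surf) = 0.
T_surf′ = T_deep − (β/α)·ΔS = 14.7 − (8 × 10⁻⁴/2 × 10⁻⁴)·(-0.21) = 15.540 °C.
Cooling required: 19.7 − (15.540) = 4.160 °C.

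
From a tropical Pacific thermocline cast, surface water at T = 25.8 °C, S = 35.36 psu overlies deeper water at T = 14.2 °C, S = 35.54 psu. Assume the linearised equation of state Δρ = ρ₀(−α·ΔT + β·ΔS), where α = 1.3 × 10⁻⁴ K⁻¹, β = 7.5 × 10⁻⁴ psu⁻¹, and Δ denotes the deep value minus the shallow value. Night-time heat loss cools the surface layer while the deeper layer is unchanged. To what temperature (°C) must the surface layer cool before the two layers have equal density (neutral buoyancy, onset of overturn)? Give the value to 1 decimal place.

13.2 °C

Neutral buoyancy requires Δρ = 0, i.e. −α(T_deep − T_surf′) + β(S_deep − S_surf) = 0.
T_surf′ = T_deep − (β/α)·ΔS = 14.2 − (7.5 × 10⁻⁴/1.3 × 10⁻⁴)·(+0.18) = 13.162 °C.
Cooling required: 25.8 − (13.162) = 12.638 °C.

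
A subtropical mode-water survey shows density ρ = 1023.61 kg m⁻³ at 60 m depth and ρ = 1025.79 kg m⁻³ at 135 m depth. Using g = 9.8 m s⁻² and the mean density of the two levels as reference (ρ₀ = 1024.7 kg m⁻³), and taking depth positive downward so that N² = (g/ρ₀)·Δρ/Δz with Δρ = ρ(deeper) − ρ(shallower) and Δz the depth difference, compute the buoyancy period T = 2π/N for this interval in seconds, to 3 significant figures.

Δρ = 1025.79 − 1023.61 = 2.18 kg m⁻³ over Δz = 135 − 60 = 75 m.
N² = (9.8/1024.7) × (2.18/75) = 2.7799 × 10⁻⁴ s⁻².
N = √(2.7799 × 10⁻⁴) = 0.016673 rad s⁻¹, so T = 2π/N = 376.85 s ≈ 377 s.

377 s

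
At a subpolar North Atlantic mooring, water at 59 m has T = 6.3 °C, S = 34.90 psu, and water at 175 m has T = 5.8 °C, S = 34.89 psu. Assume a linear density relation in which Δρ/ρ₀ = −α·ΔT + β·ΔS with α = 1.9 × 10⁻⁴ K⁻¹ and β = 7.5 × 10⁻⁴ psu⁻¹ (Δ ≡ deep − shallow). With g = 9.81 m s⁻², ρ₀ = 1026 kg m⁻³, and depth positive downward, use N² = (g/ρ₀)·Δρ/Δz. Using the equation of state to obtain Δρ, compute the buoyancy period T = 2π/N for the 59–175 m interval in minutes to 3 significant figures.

38.5 min

ΔT = -0.5 K, ΔS = -0.01 psu (deep − shallow).
Δρ/ρ₀ = −αΔT + βΔS = 9.50 × 10⁻⁵ − 7.50 × 10⁻⁶ = 8.75 × 10⁻⁵, so Δρ ≈ 0.08977 kg m⁻³.
N² = (g/ρ₀)·Δρ/Δz = g·(Δρ/ρ₀)/Δz = 9.81 × 8.75 × 10⁻⁵ / 116 = 7.3998 × 10⁻⁶ s⁻².
N = √(7.3998 × 10⁻⁶) = 2.7203 × 10⁻³ rad s⁻¹ → T = 2π/N = 2.3097 × 10³ s = 38.495 min ≈ 38.5 min.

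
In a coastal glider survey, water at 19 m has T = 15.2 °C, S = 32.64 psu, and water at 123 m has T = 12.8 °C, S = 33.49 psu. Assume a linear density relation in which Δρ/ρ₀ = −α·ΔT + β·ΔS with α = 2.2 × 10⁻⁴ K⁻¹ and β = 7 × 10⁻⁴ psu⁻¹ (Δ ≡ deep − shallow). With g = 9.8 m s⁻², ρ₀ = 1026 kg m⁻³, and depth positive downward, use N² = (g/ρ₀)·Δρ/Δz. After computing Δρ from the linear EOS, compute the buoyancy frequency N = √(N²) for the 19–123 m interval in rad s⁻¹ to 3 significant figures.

ΔT = -2.4 K, ΔS = +0.85 psu (deep − shallow).
Δρ/ρ₀ = −αΔT + βΔS = 5.28 × 10⁻⁴ + 5.95 × 10⁻⁴ = 1.123 × 10⁻³, so Δρ ≈ 1.152 kg m⁻³.
N² = (g/ρ₀)·Δρ/Δz = g·(Δρ/ρ₀)/Δz = 9.8 × 1.123 × 10⁻³ / 104 = 1.0582 × 10⁻⁴ s⁻².
N = √(1.0582 × 10⁻⁴) = 0.010287 rad s⁻¹ ≈ 0.0103 rad s⁻¹.

0.0103 rad s⁻¹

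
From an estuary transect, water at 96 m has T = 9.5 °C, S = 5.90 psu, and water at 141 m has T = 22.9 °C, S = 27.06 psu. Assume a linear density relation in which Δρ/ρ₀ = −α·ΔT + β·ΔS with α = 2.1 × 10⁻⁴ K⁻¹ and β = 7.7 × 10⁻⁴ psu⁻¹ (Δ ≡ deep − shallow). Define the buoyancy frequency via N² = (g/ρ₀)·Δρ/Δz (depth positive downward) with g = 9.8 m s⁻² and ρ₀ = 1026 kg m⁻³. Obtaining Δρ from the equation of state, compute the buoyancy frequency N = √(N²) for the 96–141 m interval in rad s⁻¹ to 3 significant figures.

ΔT = +13.4 K, ΔS = +21.16 psu (deep − shallow).
Δρ/ρ₀ = −αΔT + βΔS = -2.814 × 10⁻³ + 0.0162932 = 0.0134792, so Δρ ≈ 13.83 kg m⁻³.
N² = (g/ρ₀)·Δρ/Δz = g·(Δρ/ρ₀)/Δz = 9.8 × 0.0134792 / 45 = 2.9355 × 10⁻³ s⁻².
N = √(2.9355 × 10⁻³) = 0.054180 rad s⁻¹ ≈ 0.0542 rad s⁻¹.

0.0542 rad s⁻¹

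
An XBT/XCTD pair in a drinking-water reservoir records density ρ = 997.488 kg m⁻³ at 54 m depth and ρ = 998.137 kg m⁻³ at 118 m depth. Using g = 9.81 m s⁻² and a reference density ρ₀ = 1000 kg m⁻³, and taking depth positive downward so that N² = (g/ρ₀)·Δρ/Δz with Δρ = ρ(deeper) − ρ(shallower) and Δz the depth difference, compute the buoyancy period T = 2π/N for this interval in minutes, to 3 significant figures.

10.5 min

Δρ = 998.137 − 997.488 = 0.649 kg m⁻³ over Δz = 118 − 54 = 64 m.
N² = (9.81/1000) × (0.649/64) = 9.9480 × 10⁻⁵ s⁻².
N = √(9.9480 × 10⁻⁵) = 9.9740 × 10⁻³ rad s⁻¹, so T = 2π/N = 629.96 s = 10.499 min ≈ 10.5 min.
N² > 0, so the interval is statically stable.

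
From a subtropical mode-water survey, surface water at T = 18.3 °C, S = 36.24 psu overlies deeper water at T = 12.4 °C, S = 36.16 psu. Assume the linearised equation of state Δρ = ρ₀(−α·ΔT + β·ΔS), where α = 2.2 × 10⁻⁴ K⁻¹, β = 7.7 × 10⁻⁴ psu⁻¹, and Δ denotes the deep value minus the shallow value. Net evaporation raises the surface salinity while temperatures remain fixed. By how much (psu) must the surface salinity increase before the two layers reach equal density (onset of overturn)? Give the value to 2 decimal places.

Neutral buoyancy requires −α(T_deep − T_surf) + β(S_deep − S_surf′) = 0.
S_surf′ = S_deep − (α/β)·ΔT = 36.16 − (2.2 × 10⁻⁴/7.7 × 10⁻⁴)·(-5.9) = 37.8457 psu.
Increase required: 37.8457 − 36.24 = 1.6057 psu.

1.61 psu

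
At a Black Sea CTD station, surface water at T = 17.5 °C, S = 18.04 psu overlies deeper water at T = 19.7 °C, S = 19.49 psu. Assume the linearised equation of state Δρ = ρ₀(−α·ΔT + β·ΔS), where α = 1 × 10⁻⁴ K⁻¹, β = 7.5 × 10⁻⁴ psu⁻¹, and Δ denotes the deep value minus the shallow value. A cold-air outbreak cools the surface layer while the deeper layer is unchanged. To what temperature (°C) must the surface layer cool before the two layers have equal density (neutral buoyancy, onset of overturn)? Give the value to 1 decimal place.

8.8 °C

Neutral buoyancy requires Δρ = 0, i.e. −α(T_deep − T_surf′) + β(S_deep − S_surf) = 0.
T_surf′ = T_deep − (β/α)·ΔS = 19.7 − (7.5 × 10⁻⁴/1 × 10⁻⁴)·(+1.45) = 8.825 °C.
Cooling required: 17.5 − (8.825) = 8.675 °C.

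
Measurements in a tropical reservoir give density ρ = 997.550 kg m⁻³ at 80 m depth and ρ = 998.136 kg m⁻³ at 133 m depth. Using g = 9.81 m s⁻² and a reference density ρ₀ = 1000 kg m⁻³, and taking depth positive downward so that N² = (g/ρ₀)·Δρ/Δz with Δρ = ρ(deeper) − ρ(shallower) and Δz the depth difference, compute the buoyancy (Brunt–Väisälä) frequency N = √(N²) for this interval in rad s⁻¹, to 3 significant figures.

Δρ = 998.136 − 997.550 = 0.586 kg m⁻³ over Δz = 133 − 80 = 53 m.
N² = (9.81/1000) × (0.586/53) = 1.0847 × 10⁻⁴ s⁻².
N = √(1.0847 × 10⁻⁴) = 0.010415 rad s⁻¹ ≈ 0.0104 rad s⁻¹.

0.0104 rad s⁻¹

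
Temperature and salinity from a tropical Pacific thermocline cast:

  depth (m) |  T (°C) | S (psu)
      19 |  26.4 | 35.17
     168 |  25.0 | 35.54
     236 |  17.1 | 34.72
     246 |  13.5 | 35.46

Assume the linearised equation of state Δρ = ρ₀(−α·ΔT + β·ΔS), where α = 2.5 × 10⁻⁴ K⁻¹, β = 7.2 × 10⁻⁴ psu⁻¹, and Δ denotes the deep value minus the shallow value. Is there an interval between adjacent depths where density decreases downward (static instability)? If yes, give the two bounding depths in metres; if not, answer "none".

Evaluate Δρ/ρ₀ = −αΔT + βΔS across each adjacent pair:
  19–168 m: −αΔT+βΔS = −(2.5 × 10⁻⁴)(-1.4)+(7.2 × 10⁻⁴)(+0.37) = 6.2 × 10⁻⁴ → stable
  168–236 m: −αΔT+βΔS = −(2.5 × 10⁻⁴)(-7.9)+(7.2 × 10⁻⁴)(-0.82) = 1.4 × 10⁻³ → stable
  236–246 m: −αΔT+βΔS = −(2.5 × 10⁻⁴)(-3.6)+(7.2 × 10⁻⁴)(+0.74) = 1.4 × 10⁻³ → stable
Every interval has Δρ > 0: the column is stably stratified throughout.

none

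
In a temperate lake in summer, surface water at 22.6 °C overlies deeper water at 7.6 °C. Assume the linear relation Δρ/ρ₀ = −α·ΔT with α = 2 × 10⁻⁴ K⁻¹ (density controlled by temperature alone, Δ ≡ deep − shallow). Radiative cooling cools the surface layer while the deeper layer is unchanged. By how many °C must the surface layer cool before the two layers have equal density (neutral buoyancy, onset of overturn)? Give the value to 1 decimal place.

With temperature the only control, equal density requires T_surf′ = T_deep.
T_surf′ = 7.6 °C.
Cooling required: 22.6 − 7.6 = 15.0 °C.

15.0 °C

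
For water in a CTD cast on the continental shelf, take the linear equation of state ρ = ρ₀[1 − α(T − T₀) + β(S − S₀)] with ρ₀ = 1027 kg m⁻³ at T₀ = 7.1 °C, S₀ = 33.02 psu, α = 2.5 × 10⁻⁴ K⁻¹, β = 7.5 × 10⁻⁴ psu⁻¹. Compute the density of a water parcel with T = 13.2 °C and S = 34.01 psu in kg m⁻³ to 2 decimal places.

1026.20 kg m⁻³

T − T₀ = +6.1 K, S − S₀ = +0.99 psu.
Bracket = 1 − α·(+6.1) + β·(+0.99) = 1 + (-7.825 × 10⁻⁴) = 0.9992175.
ρ = 1027 × 0.9992175 = 1026.20 kg m⁻³.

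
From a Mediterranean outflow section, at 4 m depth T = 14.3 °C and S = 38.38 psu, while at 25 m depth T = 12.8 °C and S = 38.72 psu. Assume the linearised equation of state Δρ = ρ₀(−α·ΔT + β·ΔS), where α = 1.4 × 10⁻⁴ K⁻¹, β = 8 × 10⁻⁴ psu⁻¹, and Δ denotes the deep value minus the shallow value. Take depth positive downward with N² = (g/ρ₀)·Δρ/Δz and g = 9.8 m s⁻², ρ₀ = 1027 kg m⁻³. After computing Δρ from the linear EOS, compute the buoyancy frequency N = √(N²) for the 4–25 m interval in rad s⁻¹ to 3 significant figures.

ΔT = -1.5 K, ΔS = +0.34 psu (deep − shallow).
Δρ/ρ₀ = −αΔT + βΔS = 2.10 × 10⁻⁴ + 2.72 × 10⁻⁴ = 4.82 × 10⁻⁴, so Δρ ≈ 0.4950 kg m⁻³.
N² = (g/ρ₀)·Δρ/Δz = g·(Δρ/ρ₀)/Δz = 9.8 × 4.82 × 10⁻⁴ / 21 = 2.2493 × 10⁻⁴ s⁻².
N = √(2.2493 × 10⁻⁴) = 0.014998 rad s⁻¹ ≈ 0.0150 rad s⁻¹.

0.0150 rad s⁻¹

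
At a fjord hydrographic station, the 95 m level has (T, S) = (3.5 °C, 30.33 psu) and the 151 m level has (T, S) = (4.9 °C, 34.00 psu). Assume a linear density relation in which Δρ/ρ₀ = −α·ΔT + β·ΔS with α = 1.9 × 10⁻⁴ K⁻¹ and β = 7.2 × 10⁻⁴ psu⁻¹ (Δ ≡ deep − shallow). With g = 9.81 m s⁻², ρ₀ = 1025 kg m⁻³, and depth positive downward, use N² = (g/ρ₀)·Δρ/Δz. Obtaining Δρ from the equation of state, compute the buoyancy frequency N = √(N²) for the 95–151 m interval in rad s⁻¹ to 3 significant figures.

0.0204 rad s⁻¹

ΔT = +1.4 K, ΔS = +3.67 psu (deep − shallow).
Δρ/ρ₀ = −αΔT + βΔS = -2.66 × 10⁻⁴ + 2.6424 × 10⁻³ = 2.3764 × 10⁻³, so Δρ ≈ 2.436 kg m⁻³.
N² = (g/ρ₀)·Δρ/Δz = g·(Δρ/ρ₀)/Δz = 9.81 × 2.3764 × 10⁻³ / 56 = 4.1629 × 10⁻⁴ s⁻².
N = √(4.1629 × 10⁻⁴) = 0.020403 rad s⁻¹ ≈ 0.0204 rad s⁻¹.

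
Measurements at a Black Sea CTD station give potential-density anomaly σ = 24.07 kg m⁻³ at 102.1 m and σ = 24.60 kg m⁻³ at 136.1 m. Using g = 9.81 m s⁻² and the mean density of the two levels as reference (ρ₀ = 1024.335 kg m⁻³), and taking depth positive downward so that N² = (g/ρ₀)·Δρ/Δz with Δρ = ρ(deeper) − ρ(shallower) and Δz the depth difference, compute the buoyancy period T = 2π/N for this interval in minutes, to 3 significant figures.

Δρ = 1024.60 − 1024.07 = 0.53 kg m⁻³ over Δz = 136.1 − 102.1 = 34 m.
N² = (9.81/1024.335) × (0.53/34) = 1.4929 × 10⁻⁴ s⁻².
N = √(1.4929 × 10⁻⁴) = 0.012218 rad s⁻¹, so T = 2π/N = 514.26 s = 8.5710 min ≈ 8.57 min.
Since Δρ > 0 the layer is stably stratified.

8.57 min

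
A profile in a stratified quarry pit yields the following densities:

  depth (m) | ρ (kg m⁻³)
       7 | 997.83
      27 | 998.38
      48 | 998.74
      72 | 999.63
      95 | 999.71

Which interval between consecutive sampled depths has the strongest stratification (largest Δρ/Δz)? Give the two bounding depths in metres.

Compute the density gradient over each adjacent pair:
  7–27 m: Δρ/Δz = 0.55/20 = 0.028 kg m⁻⁴
  27–48 m: Δρ/Δz = 0.36/21 = 0.017 kg m⁻⁴
  48–72 m: Δρ/Δz = 0.89/24 = 0.037 kg m⁻⁴
  72–95 m: Δρ/Δz = 0.08/23 = 3.5 × 10⁻³ kg m⁻⁴
The largest gradient is in the 48–72 m interval — the pycnocline.

48–72 m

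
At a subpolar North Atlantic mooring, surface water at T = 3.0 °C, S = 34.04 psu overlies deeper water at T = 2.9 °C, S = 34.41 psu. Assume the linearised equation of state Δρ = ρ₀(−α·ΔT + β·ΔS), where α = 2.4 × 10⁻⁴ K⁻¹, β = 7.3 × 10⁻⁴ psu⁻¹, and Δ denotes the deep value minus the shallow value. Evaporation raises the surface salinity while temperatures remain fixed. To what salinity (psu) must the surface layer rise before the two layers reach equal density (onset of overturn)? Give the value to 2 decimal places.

34.44 psu

Neutral buoyancy requires −α(T_deep − T_surf) + β(S_deep − S_surf′) = 0.
S_surf′ = S_deep − (α/β)·ΔT = 34.41 − (2.4 × 10⁻⁴/7.3 × 10⁻⁴)·(-0.1) = 34.4429 psu.
Increase required: 34.4429 − 34.04 = 0.4029 psu.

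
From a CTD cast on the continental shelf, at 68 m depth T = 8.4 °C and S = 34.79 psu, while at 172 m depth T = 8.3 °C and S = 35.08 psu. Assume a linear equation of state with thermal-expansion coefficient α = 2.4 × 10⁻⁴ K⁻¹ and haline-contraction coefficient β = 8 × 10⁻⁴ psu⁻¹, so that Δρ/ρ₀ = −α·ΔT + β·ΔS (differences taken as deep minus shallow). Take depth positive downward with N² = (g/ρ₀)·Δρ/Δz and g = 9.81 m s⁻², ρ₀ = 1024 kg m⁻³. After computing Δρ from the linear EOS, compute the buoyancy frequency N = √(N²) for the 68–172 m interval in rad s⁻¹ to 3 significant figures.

4.91 × 10⁻³ rad s⁻¹

ΔT = -0.1 K, ΔS = +0.29 psu (deep − shallow).
Δρ/ρ₀ = −αΔT + βΔS = 2.40 × 10⁻⁵ + 2.32 × 10⁻⁴ = 2.56 × 10⁻⁴, so Δρ ≈ 0.2621 kg m⁻³.
N² = (g/ρ₀)·Δρ/Δz = g·(Δρ/ρ₀)/Δz = 9.81 × 2.56 × 10⁻⁴ / 104 = 2.4148 × 10⁻⁵ s⁻².
N = √(2.4148 × 10⁻⁵) = 4.9141 × 10⁻³ rad s⁻¹ ≈ 4.91 × 10⁻³ rad s⁻¹.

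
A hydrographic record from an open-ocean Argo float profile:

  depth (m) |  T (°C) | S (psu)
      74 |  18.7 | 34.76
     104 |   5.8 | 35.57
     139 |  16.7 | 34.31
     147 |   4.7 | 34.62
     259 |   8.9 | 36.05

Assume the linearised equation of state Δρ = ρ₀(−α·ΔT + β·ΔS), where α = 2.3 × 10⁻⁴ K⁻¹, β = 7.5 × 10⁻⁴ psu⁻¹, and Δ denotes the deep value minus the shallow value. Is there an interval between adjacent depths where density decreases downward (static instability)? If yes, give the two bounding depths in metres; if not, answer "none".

Evaluate Δρ/ρ₀ = −αΔT + βΔS across each adjacent pair:
  74–104 m: −αΔT+βΔS = −(2.3 × 10⁻⁴)(-12.9)+(7.5 × 10⁻⁴)(+0.81) = 3.6 × 10⁻³ → stable
  104–139 m: −αΔT+βΔS = −(2.3 × 10⁻⁴)(+10.9)+(7.5 × 10⁻⁴)(-1.26) = -3.5 × 10⁻³ → UNSTABLE
  139–147 m: −αΔT+βΔS = −(2.3 × 10⁻⁴)(-12.0)+(7.5 × 10⁻⁴)(+0.31) = 3.0 × 10⁻³ → stable
  147–259 m: −αΔT+βΔS = −(2.3 × 10⁻⁴)(+4.2)+(7.5 × 10⁻⁴)(+1.43) = 1.1 × 10⁻⁴ → stable
The 104–139 m interval has Δρ < 0: lighter water underlies denser water.

104–139 m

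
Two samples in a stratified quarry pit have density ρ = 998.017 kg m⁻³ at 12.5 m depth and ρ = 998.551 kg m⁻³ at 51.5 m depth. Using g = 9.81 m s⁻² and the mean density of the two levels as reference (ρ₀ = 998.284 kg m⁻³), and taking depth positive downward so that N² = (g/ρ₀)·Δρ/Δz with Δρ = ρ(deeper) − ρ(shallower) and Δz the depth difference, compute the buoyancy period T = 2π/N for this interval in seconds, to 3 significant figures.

Δρ = 998.551 − 998.017 = 0.534 kg m⁻³ over Δz = 51.5 − 12.5 = 39 m.
N² = (9.81/998.284) × (0.534/39) = 1.3455 × 10⁻⁴ s⁻².
N = √(1.3455 × 10⁻⁴) = 0.011600 rad s⁻¹, so T = 2π/N = 541.65 s ≈ 542 s.

542 s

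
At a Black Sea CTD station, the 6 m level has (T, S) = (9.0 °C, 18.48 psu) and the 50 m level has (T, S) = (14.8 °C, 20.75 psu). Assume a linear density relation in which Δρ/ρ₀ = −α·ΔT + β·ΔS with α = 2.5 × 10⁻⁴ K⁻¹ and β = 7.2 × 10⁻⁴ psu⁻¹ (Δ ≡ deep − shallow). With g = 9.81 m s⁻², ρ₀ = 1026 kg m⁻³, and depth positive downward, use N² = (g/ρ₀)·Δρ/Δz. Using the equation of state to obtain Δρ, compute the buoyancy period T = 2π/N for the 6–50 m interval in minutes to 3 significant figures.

ΔT = +5.8 K, ΔS = +2.27 psu (deep − shallow).
Δρ/ρ₀ = −αΔT + βΔS = -1.45 × 10⁻³ + 1.6344 × 10⁻³ = 1.844 × 10⁻⁴, so Δρ ≈ 0.1892 kg m⁻³.
N² = (g/ρ₀)·Δρ/Δz = g·(Δρ/ρ₀)/Δz = 9.81 × 1.844 × 10⁻⁴ / 44 = 4.1113 × 10⁻⁵ s⁻².
N = √(4.1113 × 10⁻⁵) = 6.4119 × 10⁻³ rad s⁻¹ → T = 2π/N = 979.93 s = 16.332 min ≈ 16.3 min.

16.3 min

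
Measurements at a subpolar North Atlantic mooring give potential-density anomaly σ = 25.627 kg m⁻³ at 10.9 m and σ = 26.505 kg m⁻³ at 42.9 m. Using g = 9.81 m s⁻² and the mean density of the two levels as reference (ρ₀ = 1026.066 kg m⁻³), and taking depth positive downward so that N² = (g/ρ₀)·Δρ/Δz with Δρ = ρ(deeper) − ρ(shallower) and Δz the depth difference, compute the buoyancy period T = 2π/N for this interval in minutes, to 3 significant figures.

Δρ = 1026.505 − 1025.627 = 0.878 kg m⁻³ over Δz = 42.9 − 10.9 = 32 m.
N² = (9.81/1026.066) × (0.878/32) = 2.6232 × 10⁻⁴ s⁻².
N = √(2.6232 × 10⁻⁴) = 0.016196 rad s⁻¹, so T = 2π/N = 387.95 s = 6.4658 min ≈ 6.47 min.

6.47 min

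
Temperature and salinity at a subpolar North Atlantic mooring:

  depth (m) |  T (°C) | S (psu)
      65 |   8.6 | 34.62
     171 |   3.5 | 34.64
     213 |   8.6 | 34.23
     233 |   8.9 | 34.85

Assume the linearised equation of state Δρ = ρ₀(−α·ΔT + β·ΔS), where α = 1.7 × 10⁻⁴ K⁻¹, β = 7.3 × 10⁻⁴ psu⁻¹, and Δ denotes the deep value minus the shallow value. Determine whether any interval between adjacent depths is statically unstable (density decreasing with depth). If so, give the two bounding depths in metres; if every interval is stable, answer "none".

Evaluate Δρ/ρ₀ = −αΔT + βΔS across each adjacent pair:
  65–171 m: −αΔT+βΔS = −(1.7 × 10⁻⁴)(-5.1)+(7.3 × 10⁻⁴)(+0.02) = 8.8 × 10⁻⁴ → stable
  171–213 m: −αΔT+βΔS = −(1.7 × 10⁻⁴)(+5.1)+(7.3 × 10⁻⁴)(-0.41) = -1.2 × 10⁻³ → UNSTABLE
  213–233 m: −αΔT+βΔS = −(1.7 × 10⁻⁴)(+0.3)+(7.3 × 10⁻⁴)(+0.62) = 4.0 × 10⁻⁴ → stable
The 171–213 m interval has Δρ < 0: lighter water underlies denser water.

171–213 m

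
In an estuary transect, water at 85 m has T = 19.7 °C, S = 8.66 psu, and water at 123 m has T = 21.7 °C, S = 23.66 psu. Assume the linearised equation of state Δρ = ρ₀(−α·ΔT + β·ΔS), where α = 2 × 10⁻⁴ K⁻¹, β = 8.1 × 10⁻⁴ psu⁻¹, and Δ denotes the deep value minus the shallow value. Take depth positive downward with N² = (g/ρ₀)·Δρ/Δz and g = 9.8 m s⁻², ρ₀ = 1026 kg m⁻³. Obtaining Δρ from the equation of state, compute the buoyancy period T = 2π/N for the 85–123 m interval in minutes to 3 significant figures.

1.90 min

ΔT = +2.0 K, ΔS = +15.00 psu (deep − shallow).
Δρ/ρ₀ = −αΔT + βΔS = -4.00 × 10⁻⁴ + 0.01215 = 0.01175, so Δρ ≈ 12.06 kg m⁻³.
N² = (g/ρ₀)·Δρ/Δz = g·(Δρ/ρ₀)/Δz = 9.8 × 0.01175 / 38 = 3.0303 × 10⁻³ s⁻².
N = √(3.0303 × 10⁻³) = 0.055048 rad s⁻¹ → T = 2π/N = 114.14 s = 1.9023 min ≈ 1.90 min.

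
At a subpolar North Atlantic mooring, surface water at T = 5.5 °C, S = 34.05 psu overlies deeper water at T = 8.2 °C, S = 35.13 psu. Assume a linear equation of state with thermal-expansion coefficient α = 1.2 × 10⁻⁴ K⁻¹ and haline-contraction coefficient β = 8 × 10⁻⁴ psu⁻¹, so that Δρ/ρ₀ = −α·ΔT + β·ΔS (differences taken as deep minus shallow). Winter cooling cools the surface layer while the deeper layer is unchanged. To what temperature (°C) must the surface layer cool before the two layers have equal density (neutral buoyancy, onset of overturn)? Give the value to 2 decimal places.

1.00 °C

Neutral buoyancy requires Δρ = 0, i.e. −α(T_deep − T_surf′) + β(S_deep − S_surf) = 0.
T_surf′ = T_deep − (β/α)·ΔS = 8.2 − (8 × 10⁻⁴/1.2 × 10⁻⁴)·(+1.08) = 1.0000 °C.
Cooling required: 5.5 − (1.0000) = 4.5000 °C.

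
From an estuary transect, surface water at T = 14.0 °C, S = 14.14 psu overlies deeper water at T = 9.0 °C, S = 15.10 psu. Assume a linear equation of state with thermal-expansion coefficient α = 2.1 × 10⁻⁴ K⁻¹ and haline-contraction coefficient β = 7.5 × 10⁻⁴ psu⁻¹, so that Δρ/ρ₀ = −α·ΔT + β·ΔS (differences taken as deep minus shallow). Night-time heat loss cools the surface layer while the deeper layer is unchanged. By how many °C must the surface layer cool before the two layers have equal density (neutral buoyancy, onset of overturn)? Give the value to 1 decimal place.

8.4 °C

Neutral buoyancy requires Δρ = 0, i.e. −α(T_deep − T_surf′) + β(S_deep − S_surf) = 0.
T_surf′ = T_deep − (β/α)·ΔS = 9.0 − (7.5 × 10⁻⁴/2.1 × 10⁻⁴)·(+0.96) = 5.571 °C.
Cooling required: 14.0 − (5.571) = 8.429 °C.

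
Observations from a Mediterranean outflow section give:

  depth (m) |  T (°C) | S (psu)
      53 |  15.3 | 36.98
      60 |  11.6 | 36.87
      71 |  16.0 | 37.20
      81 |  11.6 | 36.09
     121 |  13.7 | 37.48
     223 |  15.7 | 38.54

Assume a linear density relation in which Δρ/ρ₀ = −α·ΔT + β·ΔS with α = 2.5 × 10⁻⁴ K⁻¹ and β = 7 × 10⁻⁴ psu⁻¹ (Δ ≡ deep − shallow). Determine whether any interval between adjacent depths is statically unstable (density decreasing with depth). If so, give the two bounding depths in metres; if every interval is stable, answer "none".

Evaluate Δρ/ρ₀ = −αΔT + βΔS across each adjacent pair:
  53–60 m: −αΔT+βΔS = −(2.5 × 10⁻⁴)(-3.7)+(7 × 10⁻⁴)(-0.11) = 8.5 × 10⁻⁴ → stable
  60–71 m: −αΔT+βΔS = −(2.5 × 10⁻⁴)(+4.4)+(7 × 10⁻⁴)(+0.33) = -8.7 × 10⁻⁴ → UNSTABLE
  71–81 m: −αΔT+βΔS = −(2.5 × 10⁻⁴)(-4.4)+(7 × 10⁻⁴)(-1.11) = 3.2 × 10⁻⁴ → stable
  81–121 m: −αΔT+βΔS = −(2.5 × 10⁻⁴)(+2.1)+(7 × 10⁻⁴)(+1.39) = 4.5 × 10⁻⁴ → stable
  121–223 m: −αΔT+βΔS = −(2.5 × 10⁻⁴)(+2.0)+(7 × 10⁻⁴)(+1.06) = 2.4 × 10⁻⁴ → stable
The 60–71 m interval has Δρ < 0: lighter water underlies denser water.

60–71 m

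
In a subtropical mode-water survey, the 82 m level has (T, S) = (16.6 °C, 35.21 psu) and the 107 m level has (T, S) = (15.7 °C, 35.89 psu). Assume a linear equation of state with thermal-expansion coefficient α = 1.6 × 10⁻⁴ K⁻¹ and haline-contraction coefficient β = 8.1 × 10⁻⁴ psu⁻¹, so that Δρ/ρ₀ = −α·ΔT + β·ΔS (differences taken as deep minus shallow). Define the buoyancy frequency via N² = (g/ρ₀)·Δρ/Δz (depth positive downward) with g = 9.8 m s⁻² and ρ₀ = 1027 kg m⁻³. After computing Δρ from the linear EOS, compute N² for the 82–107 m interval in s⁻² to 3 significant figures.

2.72 × 10⁻⁴ s⁻²

ΔT = -0.9 K, ΔS = +0.68 psu (deep − shallow).
Δρ/ρ₀ = −αΔT + βΔS = 1.44 × 10⁻⁴ + 5.508 × 10⁻⁴ = 6.948 × 10⁻⁴, so Δρ ≈ 0.7136 kg m⁻³.
N² = (g/ρ₀)·Δρ/Δz = g·(Δρ/ρ₀)/Δz = 9.8 × 6.948 × 10⁻⁴ / 25 = 2.7236 × 10⁻⁴ s⁻² ≈ 2.72 × 10⁻⁴ s⁻².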